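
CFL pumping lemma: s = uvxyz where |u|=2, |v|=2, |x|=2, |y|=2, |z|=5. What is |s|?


|s| = |u| + |v| + |x| + |y| + |z|
= 2 + 2 + 2 + 2 + 5
= 4 + 2 + 7
= 6 + 7
= 13

13


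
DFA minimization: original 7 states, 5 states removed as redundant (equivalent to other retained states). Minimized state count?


Original DFA: 7 states
Redundant states removed: 5
Minimized states = original - removed
= 7 - 5
= 2

2


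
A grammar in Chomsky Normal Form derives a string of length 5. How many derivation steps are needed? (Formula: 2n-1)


Chomsky Normal Form derivation:
String length n = 5
Each step either:
  - Splits a nonterminal into two (n-1 such steps)
  - Converts a nonterminal to terminal (n such steps)
Total = (n-1) + n = 2n - 1
= 2(5) - 1
= 10 - 1
= 9

9


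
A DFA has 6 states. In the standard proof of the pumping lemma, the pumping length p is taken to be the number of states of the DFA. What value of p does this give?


Pumping lemma for regular languages (standard proof):
Take p = |Q|, the number of DFA states.
Any string of length >= |Q| passes through |Q|+1 states while reading its first |Q| symbols,
so by pigeonhole some state repeats, giving the loop that can be pumped.
Here |Q| = 6
Therefore the proof uses p = 6

6


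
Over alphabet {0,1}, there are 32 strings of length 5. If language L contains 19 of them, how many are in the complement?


Alphabet: {0,1}
String length: 5
Total strings of length 5 = 2^5 = 32
Strings in L = 19
Complement = total - |L|
= 32 - 19
= 13

13


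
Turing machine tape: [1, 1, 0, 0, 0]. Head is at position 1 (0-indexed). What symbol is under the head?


Tape: [1, 1, 0, 0, 0]
Positions: 0 1 2 3 4
Values:    1 1 0 0 0
Head at position 1
tape[1] = 1

1


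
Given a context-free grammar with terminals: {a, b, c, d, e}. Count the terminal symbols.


Terminal symbols: a, b, c, d, e
Counting each: a (#1), b (#2), c (#3), d (#4), e (#5)
Total = 5

5


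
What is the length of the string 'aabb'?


String: 'aabb'
Counting characters:
  'a' appears 2 time(s)
  'b' appears 2 time(s)
Total length = 2 + 2 = 4

4


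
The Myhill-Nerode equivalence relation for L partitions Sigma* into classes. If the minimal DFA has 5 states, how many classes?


Myhill-Nerode theorem:
Number of equivalence classes = number of states in minimal DFA
Minimal DFA states = 5
Therefore equivalence classes = 5

5


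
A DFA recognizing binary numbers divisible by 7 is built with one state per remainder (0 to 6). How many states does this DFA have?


Divisibility by 7 is tracked via the remainder mod 7: 0, 1, ..., 6
The construction assigns one state to each remainder
Number of remainders = 7

7


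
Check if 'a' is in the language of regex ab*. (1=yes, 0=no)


Pattern: ab*
String: 'a'
Pattern requires: exactly one 'a' followed by zero or more 'b's
First char is 'a' -> OK
Rest '': all b's? Yes
Result: 1

1


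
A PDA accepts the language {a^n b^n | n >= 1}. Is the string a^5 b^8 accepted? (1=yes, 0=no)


Language requires equal numbers of a's and b's
PDA pushes for each 'a', pops for each 'b'
Number of a's = 5
Number of b's = 8
5 != 8 -> Reject

0


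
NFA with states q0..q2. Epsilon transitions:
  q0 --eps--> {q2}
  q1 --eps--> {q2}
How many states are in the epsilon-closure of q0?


Starting from q0
Initialize closure = {q0}
Follow epsilon from q0 -> add q2
Final closure: {q0, q2}
Size = 2

2


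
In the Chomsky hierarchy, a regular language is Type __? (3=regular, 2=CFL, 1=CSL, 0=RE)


Chomsky hierarchy levels:
  Type 3: Regular (DFA/NFA/regex)
  Type 2: Context-free (PDA)
  Type 1: Context-sensitive
  Type 0: Recursively enumerable (TM)
'regular' corresponds to Type 3

3


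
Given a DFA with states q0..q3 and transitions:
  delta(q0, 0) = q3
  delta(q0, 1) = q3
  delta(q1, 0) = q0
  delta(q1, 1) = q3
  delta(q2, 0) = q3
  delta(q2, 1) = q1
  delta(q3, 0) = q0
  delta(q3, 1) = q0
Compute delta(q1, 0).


Looking up transition function:
delta(q1, 0) in the table
Row: q1, Column: 0
Result: q0

q0


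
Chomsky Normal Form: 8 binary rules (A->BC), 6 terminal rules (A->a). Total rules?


CNF allows two rule forms:
  A -> BC (binary): 8 rules
  A -> a (terminal): 6 rules
Total = 8 + 6 = 14

14


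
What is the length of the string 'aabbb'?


String: 'aabbb'
Counting characters:
  'a' appears 2 time(s)
  'b' appears 3 time(s)
Total length = 2 + 3 = 5

5


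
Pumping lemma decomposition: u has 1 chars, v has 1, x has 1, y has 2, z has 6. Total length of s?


|s| = |u| + |v| + |x| + |y| + |z|
= 1 + 1 + 1 + 2 + 6
= 2 + 1 + 8
= 3 + 8
= 11

11


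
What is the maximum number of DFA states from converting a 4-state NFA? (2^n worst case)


NFA has 4 states
Subset construction: each DFA state = subset of NFA states
Maximum subsets = 2^4
2^4 = 16

16


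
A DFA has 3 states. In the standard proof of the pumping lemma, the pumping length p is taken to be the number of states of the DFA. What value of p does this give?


Pumping lemma for regular languages (standard proof):
Take p = |Q|, the number of DFA states.
Any string of length >= |Q| passes through |Q|+1 states while reading its first |Q| symbols,
so by pigeonhole some state repeats, giving the loop that can be pumped.
Here |Q| = 3
Therefore the proof uses p = 3

3


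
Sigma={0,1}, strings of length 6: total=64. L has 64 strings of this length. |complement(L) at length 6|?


Alphabet: {0,1}
String length: 6
Total strings of length 6 = 2^6 = 64
Strings in L = 64
Complement = total - |L|
= 64 - 64
= 0

0


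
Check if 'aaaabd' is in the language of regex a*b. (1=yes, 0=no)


Pattern: a*b
String: 'aaaabd'
Pattern requires: zero or more 'a's followed by exactly one 'b'
Found 4 leading 'a's
Remaining: 'bd'
Remaining is not 'b' -> no match
Result: 0

0


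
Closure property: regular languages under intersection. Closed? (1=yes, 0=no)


Regular languages are closed under:
- Union (DFA product construction)
- Intersection (DFA product construction)
- Complement (swap accept/reject states)
- Concatenation (NFA construction)
- Kleene star (NFA construction)
intersection is in this list
Therefore: closed

1


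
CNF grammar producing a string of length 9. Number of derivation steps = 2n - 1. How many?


Chomsky Normal Form derivation:
String length n = 9
Each step either:
  - Splits a nonterminal into two (n-1 such steps)
  - Converts a nonterminal to terminal (n such steps)
Total = (n-1) + n = 2n - 1
= 2(9) - 1
= 18 - 1
= 17

17


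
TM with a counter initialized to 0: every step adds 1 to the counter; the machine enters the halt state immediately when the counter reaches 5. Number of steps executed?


Counter starts at 0. Counting sequence:
  Step 1: counter = 1
  Step 2: counter = 2
  Step 3: counter = 3
  Step 4: counter = 4
  Step 5: counter = 5
Counter reached 5 -> halt
Total steps = 5

5


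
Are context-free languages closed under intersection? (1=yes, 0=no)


CFL closure properties:
  Closed under: union, concatenation, Kleene star
  NOT closed under: intersection, complement
Operation 'intersection' is in not-closed list -> No (not closed)

0


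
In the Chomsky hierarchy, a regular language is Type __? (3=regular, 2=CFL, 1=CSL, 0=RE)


Chomsky hierarchy levels:
  Type 3: Regular (DFA/NFA/regex)
  Type 2: Context-free (PDA)
  Type 1: Context-sensitive
  Type 0: Recursively enumerable (TM)
'regular' corresponds to Type 3

3


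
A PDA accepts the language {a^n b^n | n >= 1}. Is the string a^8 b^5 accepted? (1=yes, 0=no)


Language requires equal numbers of a's and b's
PDA pushes for each 'a', pops for each 'b'
Number of a's = 8
Number of b's = 5
8 != 5 -> Reject

0


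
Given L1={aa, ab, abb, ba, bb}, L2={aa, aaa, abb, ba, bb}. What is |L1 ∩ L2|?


L1 = {aa, ab, abb, ba, bb}
L2 = {aa, aaa, abb, ba, bb}
Checking each string in L1 against L2:
  'aa': in L2? Yes
  'ab': in L2? No
  'abb': in L2? Yes
  'ba': in L2? Yes
  'bb': in L2? Yes
Intersection = {aa, abb, ba, bb}
|L1 ∩ L2| = 4

4


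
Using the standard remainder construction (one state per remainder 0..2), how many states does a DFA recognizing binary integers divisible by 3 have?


Divisibility by 3 is tracked via the remainder mod 3: 0, 1, ..., 2
The construction assigns one state to each remainder
Number of remainders = 3

3


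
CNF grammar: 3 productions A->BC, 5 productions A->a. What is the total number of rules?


CNF allows two rule forms:
  A -> BC (binary): 3 rules
  A -> a (terminal): 5 rules
Total = 3 + 5 = 8

8


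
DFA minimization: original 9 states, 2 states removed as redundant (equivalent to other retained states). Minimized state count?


Original DFA: 9 states
Redundant states removed: 2
Minimized states = original - removed
= 9 - 2
= 7

7


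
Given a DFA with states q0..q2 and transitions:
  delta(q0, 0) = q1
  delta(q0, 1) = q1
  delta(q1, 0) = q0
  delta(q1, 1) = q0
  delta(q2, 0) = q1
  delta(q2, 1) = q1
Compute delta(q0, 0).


Looking up transition function:
delta(q0, 0) in the table
Row: q0, Column: 0
Result: q1

q1


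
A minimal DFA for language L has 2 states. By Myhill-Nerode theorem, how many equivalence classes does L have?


Myhill-Nerode theorem:
Number of equivalence classes = number of states in minimal DFA
Minimal DFA states = 2
Therefore equivalence classes = 2

2


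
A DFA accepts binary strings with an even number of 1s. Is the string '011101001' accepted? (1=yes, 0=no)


DFA has 2 states: q_even (start, accept=yes) and q_odd
Processing string '011101001' character by character:
  Position 0: read '0', 1-count=0 -> q_even (no change)
  Position 1: read '1', 1-count=1 -> q_odd
  Position 2: read '1', 1-count=2 -> q_even
  Position 3: read '1', 1-count=3 -> q_odd
  Position 4: read '0', 1-count=3 -> q_odd (no change)
  Position 5: read '1', 1-count=4 -> q_even
  Position 6: read '0', 1-count=4 -> q_even (no change)
  Position 7: read '0', 1-count=4 -> q_even (no change)
  Position 8: read '1', 1-count=5 -> q_odd
Final state: q_odd, total 1s = 5 (odd); the DFA requires an even count -> reject

0


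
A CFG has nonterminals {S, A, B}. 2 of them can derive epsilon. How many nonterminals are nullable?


Nonterminals: {S, A, B}
A nonterminal is nullable if it can derive epsilon
Counting nullable nonterminals: 2
Total nullable = 2

2


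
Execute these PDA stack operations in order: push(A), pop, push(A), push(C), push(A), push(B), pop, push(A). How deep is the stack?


Tracing stack operations:
  push(A) -> stack = [A], depth=1
  pop -> removed A, stack = [], depth=0
  push(A) -> stack = [A], depth=1
  push(C) -> stack = [A,C], depth=2
  push(A) -> stack = [A,C,A], depth=3
  push(B) -> stack = [A,C,A,B], depth=4
  pop -> removed B, stack = [A,C,A], depth=3
  push(A) -> stack = [A,C,A,A], depth=4
Final depth = 4

4


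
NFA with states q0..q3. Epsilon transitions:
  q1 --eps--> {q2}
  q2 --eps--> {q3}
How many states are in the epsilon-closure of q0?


Starting from q0
Initialize closure = {q0}
q0 has no outgoing epsilon transitions -> nothing to add
Final closure: {q0}
Size = 1

1


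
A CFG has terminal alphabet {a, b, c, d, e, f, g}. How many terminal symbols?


Terminal symbols: a, b, c, d, e, f, g
Counting each: a (#1), b (#2), c (#3), d (#4), e (#5), f (#6), g (#7)
Total = 7

7


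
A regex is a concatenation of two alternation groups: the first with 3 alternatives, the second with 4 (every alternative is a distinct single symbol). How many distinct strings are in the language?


First group: 3 alternatives
Second group: 4 alternatives
Concatenation: each choice from group 1 pairs with each from group 2
Total = 3 x 4 = 12

12


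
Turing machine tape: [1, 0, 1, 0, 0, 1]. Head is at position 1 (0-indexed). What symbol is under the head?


Tape: [1, 0, 1, 0, 0, 1]
Positions: 0 1 2 3 4 5
Values:    1 0 1 0 0 1
Head at position 1
tape[1] = 0

0


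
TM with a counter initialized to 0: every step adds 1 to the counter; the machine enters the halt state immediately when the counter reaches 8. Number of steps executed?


Counter starts at 0. Counting sequence:
  Step 1: counter = 1
  Step 2: counter = 2
  Step 3: counter = 3
  Step 4: counter = 4
  Step 5: counter = 5
  Step 6: counter = 6
  Step 7: counter = 7
  Step 8: counter = 8
Counter reached 8 -> halt
Total steps = 8

8


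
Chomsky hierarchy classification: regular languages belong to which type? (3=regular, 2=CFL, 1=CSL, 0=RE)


Chomsky hierarchy levels:
  Type 3: Regular (DFA/NFA/regex)
  Type 2: Context-free (PDA)
  Type 1: Context-sensitive
  Type 0: Recursively enumerable (TM)
'regular' corresponds to Type 3

3


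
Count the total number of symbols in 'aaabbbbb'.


String: 'aaabbbbb'
Counting characters:
  'a' appears 3 time(s)
  'b' appears 5 time(s)
Total length = 3 + 5 = 8

8


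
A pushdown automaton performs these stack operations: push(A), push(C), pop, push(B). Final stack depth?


Tracing stack operations:
  push(A) -> stack = [A], depth=1
  push(C) -> stack = [A,C], depth=2
  pop -> removed C, stack = [A], depth=1
  push(B) -> stack = [A,B], depth=2
Final depth = 2

2


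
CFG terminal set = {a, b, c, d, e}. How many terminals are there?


Terminal symbols: a, b, c, d, e
Counting each: a (#1), b (#2), c (#3), d (#4), e (#5)
Total = 5

5


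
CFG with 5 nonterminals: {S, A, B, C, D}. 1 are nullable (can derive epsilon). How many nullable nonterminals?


Nonterminals: {S, A, B, C, D}
A nonterminal is nullable if it can derive epsilon
Counting nullable nonterminals: 1
Total nullable = 1

1


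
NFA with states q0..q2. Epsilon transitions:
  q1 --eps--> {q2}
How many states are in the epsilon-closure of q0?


Starting from q0
Initialize closure = {q0}
q0 has no outgoing epsilon transitions -> nothing to add
Final closure: {q0}
Size = 1

1


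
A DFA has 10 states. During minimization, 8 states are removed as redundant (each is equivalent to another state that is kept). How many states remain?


Original DFA: 10 states
Redundant states removed: 8
Minimized states = original - removed
= 10 - 8
= 2

2


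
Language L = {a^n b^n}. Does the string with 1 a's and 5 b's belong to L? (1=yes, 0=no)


Language requires equal numbers of a's and b's
PDA pushes for each 'a', pops for each 'b'
Number of a's = 1
Number of b's = 5
1 != 5 -> Reject

0


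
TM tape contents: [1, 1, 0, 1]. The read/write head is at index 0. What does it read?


Tape: [1, 1, 0, 1]
Positions: 0 1 2 3
Values:    1 1 0 1
Head at position 0
tape[0] = 1

1


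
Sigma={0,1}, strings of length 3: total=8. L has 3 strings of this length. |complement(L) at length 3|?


Alphabet: {0,1}
String length: 3
Total strings of length 3 = 2^3 = 8
Strings in L = 3
Complement = total - |L|
= 8 - 3
= 5

5


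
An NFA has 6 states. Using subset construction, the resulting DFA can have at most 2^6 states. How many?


NFA has 6 states
Subset construction: each DFA state = subset of NFA states
Maximum subsets = 2^6
2^6 = 64

64


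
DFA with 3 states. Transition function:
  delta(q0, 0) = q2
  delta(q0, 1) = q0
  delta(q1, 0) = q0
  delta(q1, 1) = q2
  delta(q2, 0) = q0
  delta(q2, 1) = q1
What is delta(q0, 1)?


Looking up transition function:
delta(q0, 1) in the table
Row: q0, Column: 1
Result: q0

q0


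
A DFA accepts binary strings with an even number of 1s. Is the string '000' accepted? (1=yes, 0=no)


DFA has 2 states: q_even (start, accept=yes) and q_odd
Processing string '000' character by character:
  Position 0: read '0', 1-count=0 -> q_even (no change)
  Position 1: read '0', 1-count=0 -> q_even (no change)
  Position 2: read '0', 1-count=0 -> q_even (no change)
Final state: q_even, total 1s = 0 (even); the DFA requires an even count -> accept

1


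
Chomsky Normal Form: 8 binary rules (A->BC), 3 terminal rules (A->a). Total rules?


CNF allows two rule forms:
  A -> BC (binary): 8 rules
  A -> a (terminal): 3 rules
Total = 8 + 3 = 11

11


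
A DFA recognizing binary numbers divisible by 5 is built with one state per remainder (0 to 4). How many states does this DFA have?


Divisibility by 5 is tracked via the remainder mod 5: 0, 1, ..., 4
The construction assigns one state to each remainder
Number of remainders = 5

5


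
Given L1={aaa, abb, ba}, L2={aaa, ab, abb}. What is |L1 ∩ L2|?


L1 = {aaa, abb, ba}
L2 = {aaa, ab, abb}
Checking each string in L1 against L2:
  'aaa': in L2? Yes
  'abb': in L2? Yes
  'ba': in L2? No
Intersection = {aaa, abb}
|L1 ∩ L2| = 2

2


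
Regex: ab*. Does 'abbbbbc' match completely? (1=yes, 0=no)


Pattern: ab*
String: 'abbbbbc'
Pattern requires: exactly one 'a' followed by zero or more 'b's
First char is 'a' -> OK
Rest 'bbbbbc': all b's? No
Result: 0

0


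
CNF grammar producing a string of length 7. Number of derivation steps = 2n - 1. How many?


Chomsky Normal Form derivation:
String length n = 7
Each step either:
  - Splits a nonterminal into two (n-1 such steps)
  - Converts a nonterminal to terminal (n such steps)
Total = (n-1) + n = 2n - 1
= 2(7) - 1
= 14 - 1
= 13

13


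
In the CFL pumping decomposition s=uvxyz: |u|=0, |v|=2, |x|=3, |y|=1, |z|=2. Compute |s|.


|s| = |u| + |v| + |x| + |y| + |z|
= 0 + 2 + 3 + 1 + 2
= 2 + 3 + 3
= 5 + 3
= 8

8


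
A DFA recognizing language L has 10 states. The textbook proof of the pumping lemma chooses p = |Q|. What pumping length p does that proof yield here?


Pumping lemma for regular languages (standard proof):
Take p = |Q|, the number of DFA states.
Any string of length >= |Q| passes through |Q|+1 states while reading its first |Q| symbols,
so by pigeonhole some state repeats, giving the loop that can be pumped.
Here |Q| = 10
Therefore the proof uses p = 10

10


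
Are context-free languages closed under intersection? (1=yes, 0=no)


CFL closure properties:
  Closed under: union, concatenation, Kleene star
  NOT closed under: intersection, complement
Operation 'intersection' is in not-closed list -> No (not closed)

0


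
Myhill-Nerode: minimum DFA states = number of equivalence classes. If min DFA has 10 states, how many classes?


Myhill-Nerode theorem:
Number of equivalence classes = number of states in minimal DFA
Minimal DFA states = 10
Therefore equivalence classes = 10

10


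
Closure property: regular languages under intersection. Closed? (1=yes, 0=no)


Regular languages are closed under:
- Union (DFA product construction)
- Intersection (DFA product construction)
- Complement (swap accept/reject states)
- Concatenation (NFA construction)
- Kleene star (NFA construction)
intersection is in this list
Therefore: closed

1


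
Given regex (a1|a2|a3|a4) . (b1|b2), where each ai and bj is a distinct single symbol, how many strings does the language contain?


First group: 4 alternatives
Second group: 2 alternatives
Concatenation: each choice from group 1 pairs with each from group 2
Total = 4 x 2 = 8

8


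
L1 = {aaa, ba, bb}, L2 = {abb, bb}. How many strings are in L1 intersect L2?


L1 = {aaa, ba, bb}
L2 = {abb, bb}
Checking each string in L1 against L2:
  'aaa': in L2? No
  'ba': in L2? No
  'bb': in L2? Yes
Intersection = {bb}
|L1 ∩ L2| = 1

1


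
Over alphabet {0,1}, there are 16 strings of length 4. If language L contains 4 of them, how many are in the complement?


Alphabet: {0,1}
String length: 4
Total strings of length 4 = 2^4 = 16
Strings in L = 4
Complement = total - |L|
= 16 - 4
= 12

12


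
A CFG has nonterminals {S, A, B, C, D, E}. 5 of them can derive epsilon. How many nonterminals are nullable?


Nonterminals: {S, A, B, C, D, E}
A nonterminal is nullable if it can derive epsilon
Counting nullable nonterminals: 5
Total nullable = 5

5


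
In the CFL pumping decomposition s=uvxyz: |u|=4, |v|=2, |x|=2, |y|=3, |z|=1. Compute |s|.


|s| = |u| + |v| + |x| + |y| + |z|
= 4 + 2 + 2 + 3 + 1
= 6 + 2 + 4
= 8 + 4
= 12

12


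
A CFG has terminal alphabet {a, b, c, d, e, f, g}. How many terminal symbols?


Terminal symbols: a, b, c, d, e, f, g
Counting each: a (#1), b (#2), c (#3), d (#4), e (#5), f (#6), g (#7)
Total = 7

7


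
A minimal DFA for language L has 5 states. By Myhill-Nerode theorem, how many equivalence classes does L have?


Myhill-Nerode theorem:
Number of equivalence classes = number of states in minimal DFA
Minimal DFA states = 5
Therefore equivalence classes = 5

5


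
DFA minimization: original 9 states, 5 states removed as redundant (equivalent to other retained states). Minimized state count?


Original DFA: 9 states
Redundant states removed: 5
Minimized states = original - removed
= 9 - 5
= 4

4


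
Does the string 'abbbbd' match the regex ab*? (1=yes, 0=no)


Pattern: ab*
String: 'abbbbd'
Pattern requires: exactly one 'a' followed by zero or more 'b's
First char is 'a' -> OK
Rest 'bbbbd': all b's? No
Result: 0

0


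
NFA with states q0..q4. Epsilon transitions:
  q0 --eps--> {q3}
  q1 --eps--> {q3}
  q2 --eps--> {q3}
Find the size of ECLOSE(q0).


Starting from q0
Initialize closure = {q0}
Follow epsilon from q0 -> add q3
Final closure: {q0, q3}
Size = 2

2


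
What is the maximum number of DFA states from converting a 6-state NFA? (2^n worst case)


NFA has 6 states
Subset construction: each DFA state = subset of NFA states
Maximum subsets = 2^6
2^6 = 64

64


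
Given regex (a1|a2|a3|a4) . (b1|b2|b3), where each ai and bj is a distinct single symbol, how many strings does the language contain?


First group: 4 alternatives
Second group: 3 alternatives
Concatenation: each choice from group 1 pairs with each from group 2
Total = 4 x 3 = 12

12


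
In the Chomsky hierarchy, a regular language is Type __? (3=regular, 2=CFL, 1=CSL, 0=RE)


Chomsky hierarchy levels:
  Type 3: Regular (DFA/NFA/regex)
  Type 2: Context-free (PDA)
  Type 1: Context-sensitive
  Type 0: Recursively enumerable (TM)
'regular' corresponds to Type 3

3


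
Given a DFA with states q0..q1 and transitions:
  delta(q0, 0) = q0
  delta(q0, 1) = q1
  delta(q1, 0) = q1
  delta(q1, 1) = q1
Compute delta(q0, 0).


Looking up transition function:
delta(q0, 0) in the table
Row: q0, Column: 0
Result: q0

q0


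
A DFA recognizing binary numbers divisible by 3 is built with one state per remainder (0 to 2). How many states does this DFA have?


Divisibility by 3 is tracked via the remainder mod 3: 0, 1, ..., 2
The construction assigns one state to each remainder
Number of remainders = 3

3


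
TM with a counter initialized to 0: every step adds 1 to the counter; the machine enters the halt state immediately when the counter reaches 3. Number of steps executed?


Counter starts at 0. Counting sequence:
  Step 1: counter = 1
  Step 2: counter = 2
  Step 3: counter = 3
Counter reached 3 -> halt
Total steps = 3

3


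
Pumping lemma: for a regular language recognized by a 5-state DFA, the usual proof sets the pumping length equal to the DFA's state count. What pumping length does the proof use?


Pumping lemma for regular languages (standard proof):
Take p = |Q|, the number of DFA states.
Any string of length >= |Q| passes through |Q|+1 states while reading its first |Q| symbols,
so by pigeonhole some state repeats, giving the loop that can be pumped.
Here |Q| = 5
Therefore the proof uses p = 5

5


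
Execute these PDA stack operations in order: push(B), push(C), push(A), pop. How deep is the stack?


Tracing stack operations:
  push(B) -> stack = [B], depth=1
  push(C) -> stack = [B,C], depth=2
  push(A) -> stack = [B,C,A], depth=3
  pop -> removed A, stack = [B,C], depth=2
Final depth = 2

2


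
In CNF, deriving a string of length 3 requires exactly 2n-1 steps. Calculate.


Chomsky Normal Form derivation:
String length n = 3
Each step either:
  - Splits a nonterminal into two (n-1 such steps)
  - Converts a nonterminal to terminal (n such steps)
Total = (n-1) + n = 2n - 1
= 2(3) - 1
= 6 - 1
= 5

5


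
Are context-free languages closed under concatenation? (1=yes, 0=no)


CFL closure properties:
  Closed under: union, concatenation, Kleene star
  NOT closed under: intersection, complement
Operation 'concatenation' is in closed list -> Yes (closed)

1


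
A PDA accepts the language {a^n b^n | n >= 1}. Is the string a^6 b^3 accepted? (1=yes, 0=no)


Language requires equal numbers of a's and b's
PDA pushes for each 'a', pops for each 'b'
Number of a's = 6
Number of b's = 3
6 != 3 -> Reject

0


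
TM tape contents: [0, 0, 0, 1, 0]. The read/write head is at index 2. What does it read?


Tape: [0, 0, 0, 1, 0]
Positions: 0 1 2 3 4
Values:    0 0 0 1 0
Head at position 2
tape[2] = 0

0


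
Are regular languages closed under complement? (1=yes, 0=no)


Regular languages are closed under:
- Union (DFA product construction)
- Intersection (DFA product construction)
- Complement (swap accept/reject states)
- Concatenation (NFA construction)
- Kleene star (NFA construction)
complement is in this list
Therefore: closed

1


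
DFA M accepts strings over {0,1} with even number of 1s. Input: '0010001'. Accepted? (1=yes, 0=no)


DFA has 2 states: q_even (start, accept=yes) and q_odd
Processing string '0010001' character by character:
  Position 0: read '0', 1-count=0 -> q_even (no change)
  Position 1: read '0', 1-count=0 -> q_even (no change)
  Position 2: read '1', 1-count=1 -> q_odd
  Position 3: read '0', 1-count=1 -> q_odd (no change)
  Position 4: read '0', 1-count=1 -> q_odd (no change)
  Position 5: read '0', 1-count=1 -> q_odd (no change)
  Position 6: read '1', 1-count=2 -> q_even
Final state: q_even, total 1s = 2 (even); the DFA requires an even count -> accept

1


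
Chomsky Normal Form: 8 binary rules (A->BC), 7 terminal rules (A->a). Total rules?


CNF allows two rule forms:
  A -> BC (binary): 8 rules
  A -> a (terminal): 7 rules
Total = 8 + 7 = 15

15


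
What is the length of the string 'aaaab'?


String: 'aaaab'
Counting characters:
  'a' appears 4 time(s)
  'b' appears 1 time(s)
Total length = 4 + 1 = 5

5


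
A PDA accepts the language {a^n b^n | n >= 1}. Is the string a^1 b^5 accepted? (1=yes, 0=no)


Language requires equal numbers of a's and b's
PDA pushes for each 'a', pops for each 'b'
Number of a's = 1
Number of b's = 5
1 != 5 -> Reject

0


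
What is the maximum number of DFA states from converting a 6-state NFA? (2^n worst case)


NFA has 6 states
Subset construction: each DFA state = subset of NFA states
Maximum subsets = 2^6
2^6 = 64

64


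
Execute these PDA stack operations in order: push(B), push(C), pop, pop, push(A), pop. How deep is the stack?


Tracing stack operations:
  push(B) -> stack = [B], depth=1
  push(C) -> stack = [B,C], depth=2
  pop -> removed C, stack = [B], depth=1
  pop -> removed B, stack = [], depth=0
  push(A) -> stack = [A], depth=1
  pop -> removed A, stack = [], depth=0
Final depth = 0

0


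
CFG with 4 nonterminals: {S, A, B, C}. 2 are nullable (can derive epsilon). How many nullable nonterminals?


Nonterminals: {S, A, B, C}
A nonterminal is nullable if it can derive epsilon
Counting nullable nonterminals: 2
Total nullable = 2

2


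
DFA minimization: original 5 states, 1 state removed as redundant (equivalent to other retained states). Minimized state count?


Original DFA: 5 states
Redundant states removed: 1
Minimized states = original - removed
= 5 - 1
= 4

4


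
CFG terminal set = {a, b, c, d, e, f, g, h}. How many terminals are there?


Terminal symbols: a, b, c, d, e, f, g, h
Counting each: a (#1), b (#2), c (#3), d (#4), e (#5), f (#6), g (#7), h (#8)
Total = 8

8


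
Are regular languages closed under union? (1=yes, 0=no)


Regular languages are closed under all standard operations:
- Union: Yes (product construction)
- Intersection: Yes (product construction)
- Complement: Yes (swap accept/reject)
- Concatenation: Yes (NFA construction)
Operation: union -> Closed

1


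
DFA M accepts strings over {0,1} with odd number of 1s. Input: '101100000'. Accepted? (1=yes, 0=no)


DFA has 2 states: q_even (start, accept=no) and q_odd
Processing string '101100000' character by character:
  Position 0: read '1', 1-count=1 -> q_odd
  Position 1: read '0', 1-count=1 -> q_odd (no change)
  Position 2: read '1', 1-count=2 -> q_even
  Position 3: read '1', 1-count=3 -> q_odd
  Position 4: read '0', 1-count=3 -> q_odd (no change)
  Position 5: read '0', 1-count=3 -> q_odd (no change)
  Position 6: read '0', 1-count=3 -> q_odd (no change)
  Position 7: read '0', 1-count=3 -> q_odd (no change)
  Position 8: read '0', 1-count=3 -> q_odd (no change)
Final state: q_odd, total 1s = 3 (odd); the DFA requires an odd count -> accept

1


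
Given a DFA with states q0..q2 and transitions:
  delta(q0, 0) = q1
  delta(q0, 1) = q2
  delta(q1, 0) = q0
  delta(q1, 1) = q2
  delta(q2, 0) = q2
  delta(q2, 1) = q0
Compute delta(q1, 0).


Looking up transition function:
delta(q1, 0) in the table
Row: q1, Column: 0
Result: q0

q0


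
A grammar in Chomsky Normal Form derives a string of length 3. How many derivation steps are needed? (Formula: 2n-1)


Chomsky Normal Form derivation:
String length n = 3
Each step either:
  - Splits a nonterminal into two (n-1 such steps)
  - Converts a nonterminal to terminal (n such steps)
Total = (n-1) + n = 2n - 1
= 2(3) - 1
= 6 - 1
= 5

5


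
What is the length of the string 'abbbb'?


String: 'abbbb'
Counting characters:
  'a' appears 1 time(s)
  'b' appears 4 time(s)
Total length = 1 + 4 = 5

5


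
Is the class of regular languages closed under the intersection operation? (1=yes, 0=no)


Regular languages are closed under:
- Union (DFA product construction)
- Intersection (DFA product construction)
- Complement (swap accept/reject states)
- Concatenation (NFA construction)
- Kleene star (NFA construction)
intersection is in this list
Therefore: closed

1


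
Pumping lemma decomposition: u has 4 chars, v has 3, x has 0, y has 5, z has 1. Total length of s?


|s| = |u| + |v| + |x| + |y| + |z|
= 4 + 3 + 0 + 5 + 1
= 7 + 0 + 6
= 7 + 6
= 13

13


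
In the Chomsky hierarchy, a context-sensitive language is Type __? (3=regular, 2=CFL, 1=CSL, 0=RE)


Chomsky hierarchy levels:
  Type 3: Regular (DFA/NFA/regex)
  Type 2: Context-free (PDA)
  Type 1: Context-sensitive
  Type 0: Recursively enumerable (TM)
'context-sensitive' corresponds to Type 1

1


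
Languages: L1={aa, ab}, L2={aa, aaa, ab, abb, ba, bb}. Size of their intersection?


L1 = {aa, ab}
L2 = {aa, aaa, ab, abb, ba, bb}
Checking each string in L1 against L2:
  'aa': in L2? Yes
  'ab': in L2? Yes
Intersection = {aa, ab}
|L1 ∩ L2| = 2

2


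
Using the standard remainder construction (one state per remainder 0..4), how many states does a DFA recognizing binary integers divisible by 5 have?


Divisibility by 5 is tracked via the remainder mod 5: 0, 1, ..., 4
The construction assigns one state to each remainder
Number of remainders = 5

5


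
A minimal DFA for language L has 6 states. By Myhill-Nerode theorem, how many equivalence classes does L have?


Myhill-Nerode theorem:
Number of equivalence classes = number of states in minimal DFA
Minimal DFA states = 6
Therefore equivalence classes = 6

6


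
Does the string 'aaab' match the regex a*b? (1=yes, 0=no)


Pattern: a*b
String: 'aaab'
Pattern requires: zero or more 'a's followed by exactly one 'b'
Found 3 leading 'a's
Remaining: 'b'
Remaining is exactly 'b' -> match
Result: 1

1


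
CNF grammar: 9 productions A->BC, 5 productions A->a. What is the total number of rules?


CNF allows two rule forms:
  A -> BC (binary): 9 rules
  A -> a (terminal): 5 rules
Total = 9 + 5 = 14

14


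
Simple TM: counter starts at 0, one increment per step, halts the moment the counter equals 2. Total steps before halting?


Counter starts at 0. Counting sequence:
  Step 1: counter = 1
  Step 2: counter = 2
Counter reached 2 -> halt
Total steps = 2

2


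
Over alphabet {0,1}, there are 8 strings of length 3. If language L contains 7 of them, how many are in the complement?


Alphabet: {0,1}
String length: 3
Total strings of length 3 = 2^3 = 8
Strings in L = 7
Complement = total - |L|
= 8 - 7
= 1

1


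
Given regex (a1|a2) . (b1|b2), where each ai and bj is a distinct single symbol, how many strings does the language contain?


First group: 2 alternatives
Second group: 2 alternatives
Concatenation: each choice from group 1 pairs with each from group 2
Total = 2 x 2 = 4

4


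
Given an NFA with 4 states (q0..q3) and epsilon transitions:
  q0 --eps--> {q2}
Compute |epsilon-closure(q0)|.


Starting from q0
Initialize closure = {q0}
Follow epsilon from q0 -> add q2
Final closure: {q0, q2}
Size = 2

2


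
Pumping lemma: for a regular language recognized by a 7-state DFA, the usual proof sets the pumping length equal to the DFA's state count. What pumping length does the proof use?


Pumping lemma for regular languages (standard proof):
Take p = |Q|, the number of DFA states.
Any string of length >= |Q| passes through |Q|+1 states while reading its first |Q| symbols,
so by pigeonhole some state repeats, giving the loop that can be pumped.
Here |Q| = 7
Therefore the proof uses p = 7

7


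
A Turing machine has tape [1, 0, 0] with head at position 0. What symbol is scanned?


Tape: [1, 0, 0]
Positions: 0 1 2
Values:    1 0 0
Head at position 0
tape[0] = 1

1


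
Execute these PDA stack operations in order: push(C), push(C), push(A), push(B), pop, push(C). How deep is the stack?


Tracing stack operations:
  push(C) -> stack = [C], depth=1
  push(C) -> stack = [C,C], depth=2
  push(A) -> stack = [C,C,A], depth=3
  push(B) -> stack = [C,C,A,B], depth=4
  pop -> removed B, stack = [C,C,A], depth=3
  push(C) -> stack = [C,C,A,C], depth=4
Final depth = 4

4


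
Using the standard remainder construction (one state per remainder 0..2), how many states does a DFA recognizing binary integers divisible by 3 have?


Divisibility by 3 is tracked via the remainder mod 3: 0, 1, ..., 2
The construction assigns one state to each remainder
Number of remainders = 3

3


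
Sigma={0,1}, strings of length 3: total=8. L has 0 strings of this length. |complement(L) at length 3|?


Alphabet: {0,1}
String length: 3
Total strings of length 3 = 2^3 = 8
Strings in L = 0
Complement = total - |L|
= 8 - 0
= 8

8


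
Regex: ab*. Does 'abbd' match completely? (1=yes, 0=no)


Pattern: ab*
String: 'abbd'
Pattern requires: exactly one 'a' followed by zero or more 'b's
First char is 'a' -> OK
Rest 'bbd': all b's? No
Result: 0

0


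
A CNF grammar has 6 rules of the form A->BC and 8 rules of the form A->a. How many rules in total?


CNF allows two rule forms:
  A -> BC (binary): 6 rules
  A -> a (terminal): 8 rules
Total = 6 + 8 = 14

14


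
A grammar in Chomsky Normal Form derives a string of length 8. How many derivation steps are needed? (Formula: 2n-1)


Chomsky Normal Form derivation:
String length n = 8
Each step either:
  - Splits a nonterminal into two (n-1 such steps)
  - Converts a nonterminal to terminal (n such steps)
Total = (n-1) + n = 2n - 1
= 2(8) - 1
= 16 - 1
= 15

15


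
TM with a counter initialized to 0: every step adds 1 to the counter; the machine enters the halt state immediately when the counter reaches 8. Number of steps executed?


Counter starts at 0. Counting sequence:
  Step 1: counter = 1
  Step 2: counter = 2
  Step 3: counter = 3
  Step 4: counter = 4
  Step 5: counter = 5
  Step 6: counter = 6
  Step 7: counter = 7
  Step 8: counter = 8
Counter reached 8 -> halt
Total steps = 8

8


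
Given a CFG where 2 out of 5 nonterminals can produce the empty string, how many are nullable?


Nonterminals: {S, A, B, C, D}
A nonterminal is nullable if it can derive epsilon
Counting nullable nonterminals: 2
Total nullable = 2

2


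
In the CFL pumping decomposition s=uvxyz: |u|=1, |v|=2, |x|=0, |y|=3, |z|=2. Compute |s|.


|s| = |u| + |v| + |x| + |y| + |z|
= 1 + 2 + 0 + 3 + 2
= 3 + 0 + 5
= 3 + 5
= 8

8


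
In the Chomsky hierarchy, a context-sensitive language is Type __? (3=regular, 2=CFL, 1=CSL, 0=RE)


Chomsky hierarchy levels:
  Type 3: Regular (DFA/NFA/regex)
  Type 2: Context-free (PDA)
  Type 1: Context-sensitive
  Type 0: Recursively enumerable (TM)
'context-sensitive' corresponds to Type 1

1


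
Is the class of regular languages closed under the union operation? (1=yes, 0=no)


Regular languages are closed under:
- Union (DFA product construction)
- Intersection (DFA product construction)
- Complement (swap accept/reject states)
- Concatenation (NFA construction)
- Kleene star (NFA construction)
union is in this list
Therefore: closed

1


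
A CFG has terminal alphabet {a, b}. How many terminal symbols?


Terminal symbols: a, b
Counting each: a (#1), b (#2)
Total = 2

2


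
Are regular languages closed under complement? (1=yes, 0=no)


Regular languages are closed under all standard operations:
- Union: Yes (product construction)
- Intersection: Yes (product construction)
- Complement: Yes (swap accept/reject)
- Concatenation: Yes (NFA construction)
Operation: complement -> Closed

1


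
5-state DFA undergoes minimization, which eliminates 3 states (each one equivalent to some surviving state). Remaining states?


Original DFA: 5 states
Redundant states removed: 3
Minimized states = original - removed
= 5 - 3
= 2

2


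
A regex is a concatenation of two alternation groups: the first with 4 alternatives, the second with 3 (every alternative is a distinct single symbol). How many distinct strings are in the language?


First group: 4 alternatives
Second group: 3 alternatives
Concatenation: each choice from group 1 pairs with each from group 2
Total = 4 x 3 = 12

12


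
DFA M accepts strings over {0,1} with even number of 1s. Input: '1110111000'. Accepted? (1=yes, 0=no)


DFA has 2 states: q_even (start, accept=yes) and q_odd
Processing string '1110111000' character by character:
  Position 0: read '1', 1-count=1 -> q_odd
  Position 1: read '1', 1-count=2 -> q_even
  Position 2: read '1', 1-count=3 -> q_odd
  Position 3: read '0', 1-count=3 -> q_odd (no change)
  Position 4: read '1', 1-count=4 -> q_even
  Position 5: read '1', 1-count=5 -> q_odd
  Position 6: read '1', 1-count=6 -> q_even
  Position 7: read '0', 1-count=6 -> q_even (no change)
  Position 8: read '0', 1-count=6 -> q_even (no change)
  Position 9: read '0', 1-count=6 -> q_even (no change)
Final state: q_even, total 1s = 6 (even); the DFA requires an even count -> accept

1


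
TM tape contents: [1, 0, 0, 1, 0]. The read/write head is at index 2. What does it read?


Tape: [1, 0, 0, 1, 0]
Positions: 0 1 2 3 4
Values:    1 0 0 1 0
Head at position 2
tape[2] = 0

0


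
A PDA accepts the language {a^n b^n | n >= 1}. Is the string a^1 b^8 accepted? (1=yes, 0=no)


Language requires equal numbers of a's and b's
PDA pushes for each 'a', pops for each 'b'
Number of a's = 1
Number of b's = 8
1 != 8 -> Reject

0


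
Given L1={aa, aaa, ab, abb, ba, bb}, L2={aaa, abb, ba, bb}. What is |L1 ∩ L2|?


L1 = {aa, aaa, ab, abb, ba, bb}
L2 = {aaa, abb, ba, bb}
Checking each string in L1 against L2:
  'aa': in L2? No
  'aaa': in L2? Yes
  'ab': in L2? No
  'abb': in L2? Yes
  'ba': in L2? Yes
  'bb': in L2? Yes
Intersection = {aaa, abb, ba, bb}
|L1 ∩ L2| = 4

4


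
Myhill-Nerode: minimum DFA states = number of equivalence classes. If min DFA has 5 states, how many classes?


Myhill-Nerode theorem:
Number of equivalence classes = number of states in minimal DFA
Minimal DFA states = 5
Therefore equivalence classes = 5

5


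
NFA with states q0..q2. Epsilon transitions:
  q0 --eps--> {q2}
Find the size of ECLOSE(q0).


Starting from q0
Initialize closure = {q0}
Follow epsilon from q0 -> add q2
Final closure: {q0, q2}
Size = 2

2


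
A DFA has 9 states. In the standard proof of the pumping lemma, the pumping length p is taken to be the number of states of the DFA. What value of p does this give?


Pumping lemma for regular languages (standard proof):
Take p = |Q|, the number of DFA states.
Any string of length >= |Q| passes through |Q|+1 states while reading its first |Q| symbols,
so by pigeonhole some state repeats, giving the loop that can be pumped.
Here |Q| = 9
Therefore the proof uses p = 9

9
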